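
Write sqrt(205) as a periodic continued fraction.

[14; (3, 6, 1, 4, 1, 6, 3, 28)]

Write x_i = (sqrt(205) + m_i)/d_i with (m_0, d_0) = (0, 1). a_0 = floor(sqrt(205)) = 14, since 14^2 = 196 <= 205 < 225 = 15^2.
Iterate m_{i+1} = d_i*a_i - m_i, d_{i+1} = (205 - m_{i+1}^2)/d_i, a_{i+1} = floor((a_0 + m_{i+1})/d_{i+1}):
  m_1 = 1*14 - 0 = 14, d_1 = (205 - 14^2)/1 = 9/1 = 9, a_1 = floor((14 + 14)/9) = 3.
  m_2 = 9*3 - 14 = 13, d_2 = (205 - 13^2)/9 = 36/9 = 4, a_2 = floor((14 + 13)/4) = 6.
  m_3 = 4*6 - 13 = 11, d_3 = (205 - 11^2)/4 = 84/4 = 21, a_3 = floor((14 + 11)/21) = 1.
  m_4 = 21*1 - 11 = 10, d_4 = (205 - 10^2)/21 = 105/21 = 5, a_4 = floor((14 + 10)/5) = 4.
  m_5 = 5*4 - 10 = 10, d_5 = (205 - 10^2)/5 = 105/5 = 21, a_5 = floor((14 + 10)/21) = 1.
  m_6 = 21*1 - 10 = 11, d_6 = (205 - 11^2)/21 = 84/21 = 4, a_6 = floor((14 + 11)/4) = 6.
  m_7 = 4*6 - 11 = 13, d_7 = (205 - 13^2)/4 = 36/4 = 9, a_7 = floor((14 + 13)/9) = 3.
  m_8 = 9*3 - 13 = 14, d_8 = (205 - 14^2)/9 = 9/9 = 1, a_8 = floor((14 + 14)/1) = 28.
  m_9 = 1*28 - 14 = 14, d_9 = (205 - 14^2)/1 = 9/1 = 9: (m_9, d_9) = (m_1, d_1) = (14, 9), so from here the quotients repeat a_1, ..., a_8; the period length is 8.
Hence the expansion of sqrt(205) is a_0 = 14 followed by the repeating block 3, 6, 1, 4, 1, 6, 3, 28 (period 8).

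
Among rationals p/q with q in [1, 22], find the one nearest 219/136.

29/18

Expand x = 219/136 as a continued fraction with the Euclidean algorithm:
  219 = 1*136 + 83, so a_0 = 1.
  136 = 1*83 + 53, so a_1 = 1.
  83 = 1*53 + 30, so a_2 = 1.
  53 = 1*30 + 23, so a_3 = 1.
  30 = 1*23 + 7, so a_4 = 1.
  23 = 3*7 + 2, so a_5 = 3.
  7 = 3*2 + 1, so a_6 = 3.
  2 = 2*1 + 0, so a_7 = 2.
so x = [1; 1, 1, 1, 1, 3, 3, 2].
Convergents (p_i = a_i*p_{i-1} + p_{i-2}, q_i = a_i*q_{i-1} + q_{i-2} with p_{-2}=0, p_{-1}=1, q_{-2}=1, q_{-1}=0), until the denominator exceeds 22:
  i=0: a_0=1, p_0 = 1*1 + 0 = 1, q_0 = 1*0 + 1 = 1.
  i=1: a_1=1, p_1 = 1*1 + 1 = 2, q_1 = 1*1 + 0 = 1.
  i=2: a_2=1, p_2 = 1*2 + 1 = 3, q_2 = 1*1 + 1 = 2.
  i=3: a_3=1, p_3 = 1*3 + 2 = 5, q_3 = 1*2 + 1 = 3.
  i=4: a_4=1, p_4 = 1*5 + 3 = 8, q_4 = 1*3 + 2 = 5.
  i=5: a_5=3, p_5 = 3*8 + 5 = 29, q_5 = 3*5 + 3 = 18.
  i=6: a_6=3, p_6 = 3*29 + 8 = 95, q_6 = 3*18 + 5 = 59.
q_6 = 59 > 22, so the last convergent with denominator <= 22 is p_5/q_5 = 29/18.
The closest fraction with denominator <= 22 is either p_5/q_5 or the intermediate fraction (k*p_5 + p_4)/(k*q_5 + q_4) with the largest k >= 1 whose denominator stays <= 22; these approach x as k grows, and every other convergent or intermediate fraction in range is farther away.
Largest k: floor((22 - q_4)/q_5) = floor((22 - 5)/18) = 0.
Since k = 0, no intermediate fraction beyond p_5/q_5 has denominator <= 22, so the convergent 29/18 is the closest (its error is |219*18 - 29*136|/(136*18) = 2/2448).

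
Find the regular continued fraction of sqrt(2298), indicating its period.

Write x_i = (sqrt(2298) + m_i)/d_i with (m_0, d_0) = (0, 1). a_0 = floor(sqrt(2298)) = 47, since 47^2 = 2209 <= 2298 < 2304 = 48^2.
Iterate m_{i+1} = d_i*a_i - m_i, d_{i+1} = (2298 - m_{i+1}^2)/d_i, a_{i+1} = floor((a_0 + m_{i+1})/d_{i+1}):
  m_1 = 1*47 - 0 = 47, d_1 = (2298 - 47^2)/1 = 89/1 = 89, a_1 = floor((47 + 47)/89) = 1.
  m_2 = 89*1 - 47 = 42, d_2 = (2298 - 42^2)/89 = 534/89 = 6, a_2 = floor((47 + 42)/6) = 14.
  m_3 = 6*14 - 42 = 42, d_3 = (2298 - 42^2)/6 = 534/6 = 89, a_3 = floor((47 + 42)/89) = 1.
  m_4 = 89*1 - 42 = 47, d_4 = (2298 - 47^2)/89 = 89/89 = 1, a_4 = floor((47 + 47)/1) = 94.
  m_5 = 1*94 - 47 = 47, d_5 = (2298 - 47^2)/1 = 89/1 = 89: (m_5, d_5) = (m_1, d_1) = (47, 89), so from here the quotients repeat a_1, ..., a_4; the period length is 4.
Hence the expansion of sqrt(2298) is a_0 = 47 followed by the repeating block 1, 14, 1, 94 (period 4).

[47; (1, 14, 1, 94)]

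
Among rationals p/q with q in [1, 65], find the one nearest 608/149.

Expand x = 608/149 as a continued fraction with the Euclidean algorithm:
  608 = 4*149 + 12, so a_0 = 4.
  149 = 12*12 + 5, so a_1 = 12.
  12 = 2*5 + 2, so a_2 = 2.
  5 = 2*2 + 1, so a_3 = 2.
  2 = 2*1 + 0, so a_4 = 2.
so x = [4; 12, 2, 2, 2].
Convergents (p_i = a_i*p_{i-1} + p_{i-2}, q_i = a_i*q_{i-1} + q_{i-2} with p_{-2}=0, p_{-1}=1, q_{-2}=1, q_{-1}=0), until the denominator exceeds 65:
  i=0: a_0=4, p_0 = 4*1 + 0 = 4, q_0 = 4*0 + 1 = 1.
  i=1: a_1=12, p_1 = 12*4 + 1 = 49, q_1 = 12*1 + 0 = 12.
  i=2: a_2=2, p_2 = 2*49 + 4 = 102, q_2 = 2*12 + 1 = 25.
  i=3: a_3=2, p_3 = 2*102 + 49 = 253, q_3 = 2*25 + 12 = 62.
  i=4: a_4=2, p_4 = 2*253 + 102 = 608, q_4 = 2*62 + 25 = 149.
q_4 = 149 > 65, so the last convergent with denominator <= 65 is p_3/q_3 = 253/62.
The closest fraction with denominator <= 65 is either p_3/q_3 or the intermediate fraction (k*p_3 + p_2)/(k*q_3 + q_2) with the largest k >= 1 whose denominator stays <= 65; these approach x as k grows, and every other convergent or intermediate fraction in range is farther away.
Largest k: floor((65 - q_2)/q_3) = floor((65 - 25)/62) = 0.
Since k = 0, no intermediate fraction beyond p_3/q_3 has denominator <= 65, so the convergent 253/62 is the closest (its error is |608*62 - 253*149|/(149*62) = 1/9238).

253/62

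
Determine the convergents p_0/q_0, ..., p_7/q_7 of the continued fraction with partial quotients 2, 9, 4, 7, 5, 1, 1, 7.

Using the convergent recurrence p_i = a_i*p_{i-1} + p_{i-2}, q_i = a_i*q_{i-1} + q_{i-2} with p_{-2}=0, p_{-1}=1, q_{-2}=1, q_{-1}=0:
  i=0: a_0=2, p_0 = 2*1 + 0 = 2, q_0 = 2*0 + 1 = 1.
  i=1: a_1=9, p_1 = 9*2 + 1 = 19, q_1 = 9*1 + 0 = 9.
  i=2: a_2=4, p_2 = 4*19 + 2 = 78, q_2 = 4*9 + 1 = 37.
  i=3: a_3=7, p_3 = 7*78 + 19 = 565, q_3 = 7*37 + 9 = 268.
  i=4: a_4=5, p_4 = 5*565 + 78 = 2903, q_4 = 5*268 + 37 = 1377.
  i=5: a_5=1, p_5 = 1*2903 + 565 = 3468, q_5 = 1*1377 + 268 = 1645.
  i=6: a_6=1, p_6 = 1*3468 + 2903 = 6371, q_6 = 1*1645 + 1377 = 3022.
  i=7: a_7=7, p_7 = 7*6371 + 3468 = 48065, q_7 = 7*3022 + 1645 = 22799.

2/1, 19/9, 78/37, 565/268, 2903/1377, 3468/1645, 6371/3022, 48065/22799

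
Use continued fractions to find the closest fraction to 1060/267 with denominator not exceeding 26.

Expand x = 1060/267 as a continued fraction with the Euclidean algorithm:
  1060 = 3*267 + 259, so a_0 = 3.
  267 = 1*259 + 8, so a_1 = 1.
  259 = 32*8 + 3, so a_2 = 32.
  8 = 2*3 + 2, so a_3 = 2.
  3 = 1*2 + 1, so a_4 = 1.
  2 = 2*1 + 0, so a_5 = 2.
so x = [3; 1, 32, 2, 1, 2].
Convergents (p_i = a_i*p_{i-1} + p_{i-2}, q_i = a_i*q_{i-1} + q_{i-2} with p_{-2}=0, p_{-1}=1, q_{-2}=1, q_{-1}=0), until the denominator exceeds 26:
  i=0: a_0=3, p_0 = 3*1 + 0 = 3, q_0 = 3*0 + 1 = 1.
  i=1: a_1=1, p_1 = 1*3 + 1 = 4, q_1 = 1*1 + 0 = 1.
  i=2: a_2=32, p_2 = 32*4 + 3 = 131, q_2 = 32*1 + 1 = 33.
q_2 = 33 > 26, so the last convergent with denominator <= 26 is p_1/q_1 = 4/1.
The closest fraction with denominator <= 26 is either p_1/q_1 or the intermediate fraction (k*p_1 + p_0)/(k*q_1 + q_0) with the largest k >= 1 whose denominator stays <= 26; these approach x as k grows, and every other convergent or intermediate fraction in range is farther away.
Largest k: floor((26 - q_0)/q_1) = floor((26 - 1)/1) = 25.
That gives (25*4 + 3)/(25*1 + 1) = 103/26.
Compare the errors: |x - 4/1| = |1060*1 - 4*267|/(267*1) = 8/267, and |x - 103/26| = |1060*26 - 103*267|/(267*26) = 59/6942.
Cross-multiplying, 59*267 = 15753 < 55536 = 8*6942, so 59/6942 is smaller: the intermediate fraction 103/26 is closer to x than 4/1.

103/26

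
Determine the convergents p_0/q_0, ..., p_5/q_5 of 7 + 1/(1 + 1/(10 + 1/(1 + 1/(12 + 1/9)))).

7/1, 8/1, 87/11, 95/12, 1227/155, 11138/1407

Using the convergent recurrence p_i = a_i*p_{i-1} + p_{i-2}, q_i = a_i*q_{i-1} + q_{i-2} with p_{-2}=0, p_{-1}=1, q_{-2}=1, q_{-1}=0:
  i=0: a_0=7, p_0 = 7*1 + 0 = 7, q_0 = 7*0 + 1 = 1.
  i=1: a_1=1, p_1 = 1*7 + 1 = 8, q_1 = 1*1 + 0 = 1.
  i=2: a_2=10, p_2 = 10*8 + 7 = 87, q_2 = 10*1 + 1 = 11.
  i=3: a_3=1, p_3 = 1*87 + 8 = 95, q_3 = 1*11 + 1 = 12.
  i=4: a_4=12, p_4 = 12*95 + 87 = 1227, q_4 = 12*12 + 11 = 155.
  i=5: a_5=9, p_5 = 9*1227 + 95 = 11138, q_5 = 9*155 + 12 = 1407.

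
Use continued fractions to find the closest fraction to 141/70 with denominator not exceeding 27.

2/1

Expand x = 141/70 as a continued fraction with the Euclidean algorithm:
  141 = 2*70 + 1, so a_0 = 2.
  70 = 70*1 + 0, so a_1 = 70.
so x = [2; 70].
Convergents (p_i = a_i*p_{i-1} + p_{i-2}, q_i = a_i*q_{i-1} + q_{i-2} with p_{-2}=0, p_{-1}=1, q_{-2}=1, q_{-1}=0), until the denominator exceeds 27:
  i=0: a_0=2, p_0 = 2*1 + 0 = 2, q_0 = 2*0 + 1 = 1.
  i=1: a_1=70, p_1 = 70*2 + 1 = 141, q_1 = 70*1 + 0 = 70.
q_1 = 70 > 27, so the last convergent with denominator <= 27 is p_0/q_0 = 2/1.
The closest fraction with denominator <= 27 is either p_0/q_0 or the intermediate fraction (k*p_0 + p_{-1})/(k*q_0 + q_{-1}) with the largest k >= 1 whose denominator stays <= 27; these approach x as k grows, and every other convergent or intermediate fraction in range is farther away.
Largest k: floor((27 - q_{-1})/q_0) = floor((27 - 0)/1) = 27 (using the seeds p_{-1} = 1, q_{-1} = 0).
That gives (27*2 + 1)/(27*1 + 0) = 55/27.
Compare the errors: |x - 2/1| = |141*1 - 2*70|/(70*1) = 1/70, and |x - 55/27| = |141*27 - 55*70|/(70*27) = 43/1890.
Cross-multiplying, 1*1890 = 1890 < 3010 = 43*70, so 1/70 is smaller: the convergent 2/1 is closer to x than 55/27.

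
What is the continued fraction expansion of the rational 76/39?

[1; 1, 18, 2]

Run the Euclidean algorithm on 76 and 39; the successive quotients are the partial quotients a_0, a_1, ... (each step inverts the fractional part left over by the previous one):
  76 = 1*39 + 37, so a_0 = 1.
  39 = 1*37 + 2, so a_1 = 1.
  37 = 18*2 + 1, so a_2 = 18.
  2 = 2*1 + 0, so a_3 = 2.
The remainder reaches 0 after 4 divisions, so the expansion has 4 partial quotients, read off in order.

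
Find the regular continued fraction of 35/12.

Run the Euclidean algorithm on 35 and 12; the successive quotients are the partial quotients a_0, a_1, ... (each step inverts the fractional part left over by the previous one):
  35 = 2*12 + 11, so a_0 = 2.
  12 = 1*11 + 1, so a_1 = 1.
  11 = 11*1 + 0, so a_2 = 11.
The remainder reaches 0 after 3 divisions, so the expansion has 3 partial quotients, read off in order.

[2; 1, 11]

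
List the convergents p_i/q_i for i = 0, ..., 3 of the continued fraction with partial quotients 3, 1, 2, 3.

Using the convergent recurrence p_i = a_i*p_{i-1} + p_{i-2}, q_i = a_i*q_{i-1} + q_{i-2} with p_{-2}=0, p_{-1}=1, q_{-2}=1, q_{-1}=0:
  i=0: a_0=3, p_0 = 3*1 + 0 = 3, q_0 = 3*0 + 1 = 1.
  i=1: a_1=1, p_1 = 1*3 + 1 = 4, q_1 = 1*1 + 0 = 1.
  i=2: a_2=2, p_2 = 2*4 + 3 = 11, q_2 = 2*1 + 1 = 3.
  i=3: a_3=3, p_3 = 3*11 + 4 = 37, q_3 = 3*3 + 1 = 10.

3/1, 4/1, 11/3, 37/10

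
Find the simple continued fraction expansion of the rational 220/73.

Run the Euclidean algorithm on 220 and 73; the successive quotients are the partial quotients a_0, a_1, ... (each step inverts the fractional part left over by the previous one):
  220 = 3*73 + 1, so a_0 = 3.
  73 = 73*1 + 0, so a_1 = 73.
The remainder reaches 0 after 2 divisions, so the expansion has 2 partial quotients, read off in order.

[3; 73]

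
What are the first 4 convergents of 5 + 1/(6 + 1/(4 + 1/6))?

5/1, 31/6, 129/25, 805/156

Using the convergent recurrence p_i = a_i*p_{i-1} + p_{i-2}, q_i = a_i*q_{i-1} + q_{i-2} with p_{-2}=0, p_{-1}=1, q_{-2}=1, q_{-1}=0:
  i=0: a_0=5, p_0 = 5*1 + 0 = 5, q_0 = 5*0 + 1 = 1.
  i=1: a_1=6, p_1 = 6*5 + 1 = 31, q_1 = 6*1 + 0 = 6.
  i=2: a_2=4, p_2 = 4*31 + 5 = 129, q_2 = 4*6 + 1 = 25.
  i=3: a_3=6, p_3 = 6*129 + 31 = 805, q_3 = 6*25 + 6 = 156.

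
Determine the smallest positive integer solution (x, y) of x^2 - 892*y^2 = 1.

(x, y) = (100351, 3360)

First expand sqrt(892) as a continued fraction. With x_i = (sqrt(892) + m_i)/d_i and (m_0, d_0) = (0, 1): a_0 = floor(sqrt(892)) = 29, since 29^2 = 841 <= 892 < 900 = 30^2.
Iterate m_{i+1} = d_i*a_i - m_i, d_{i+1} = (892 - m_{i+1}^2)/d_i, a_{i+1} = floor((a_0 + m_{i+1})/d_{i+1}):
  m_1 = 1*29 - 0 = 29, d_1 = (892 - 29^2)/1 = 51/1 = 51, a_1 = floor((29 + 29)/51) = 1.
  m_2 = 51*1 - 29 = 22, d_2 = (892 - 22^2)/51 = 408/51 = 8, a_2 = floor((29 + 22)/8) = 6.
  m_3 = 8*6 - 22 = 26, d_3 = (892 - 26^2)/8 = 216/8 = 27, a_3 = floor((29 + 26)/27) = 2.
  m_4 = 27*2 - 26 = 28, d_4 = (892 - 28^2)/27 = 108/27 = 4, a_4 = floor((29 + 28)/4) = 14.
  m_5 = 4*14 - 28 = 28, d_5 = (892 - 28^2)/4 = 108/4 = 27, a_5 = floor((29 + 28)/27) = 2.
  m_6 = 27*2 - 28 = 26, d_6 = (892 - 26^2)/27 = 216/27 = 8, a_6 = floor((29 + 26)/8) = 6.
  m_7 = 8*6 - 26 = 22, d_7 = (892 - 22^2)/8 = 408/8 = 51, a_7 = floor((29 + 22)/51) = 1.
  m_8 = 51*1 - 22 = 29, d_8 = (892 - 29^2)/51 = 51/51 = 1, a_8 = floor((29 + 29)/1) = 58.
  m_9 = 1*58 - 29 = 29, d_9 = (892 - 29^2)/1 = 51/1 = 51: (m_9, d_9) = (m_1, d_1) = (29, 51), so from here the quotients repeat a_1, ..., a_8; the period length is 8.
So sqrt(892) = [29; (1, 6, 2, 14, 2, 6, 1, 58)] with period length k = 8.
k is even, so the fundamental solution of x^2 - 892y^2 = 1 is (p_{k-1}, q_{k-1}) = (p_7, q_7); compute convergents through index 7.
Convergents (p_i = a_i*p_{i-1} + p_{i-2}, q_i = a_i*q_{i-1} + q_{i-2} with p_{-2}=0, p_{-1}=1, q_{-2}=1, q_{-1}=0):
  i=0: a_0=29, p_0 = 29*1 + 0 = 29, q_0 = 29*0 + 1 = 1.
  i=1: a_1=1, p_1 = 1*29 + 1 = 30, q_1 = 1*1 + 0 = 1.
  i=2: a_2=6, p_2 = 6*30 + 29 = 209, q_2 = 6*1 + 1 = 7.
  i=3: a_3=2, p_3 = 2*209 + 30 = 448, q_3 = 2*7 + 1 = 15.
  i=4: a_4=14, p_4 = 14*448 + 209 = 6481, q_4 = 14*15 + 7 = 217.
  i=5: a_5=2, p_5 = 2*6481 + 448 = 13410, q_5 = 2*217 + 15 = 449.
  i=6: a_6=6, p_6 = 6*13410 + 6481 = 86941, q_6 = 6*449 + 217 = 2911.
  i=7: a_7=1, p_7 = 1*86941 + 13410 = 100351, q_7 = 1*2911 + 449 = 3360.
Check: 100351^2 - 892*3360^2 = 10070323201 - 10070323200 = 1, so (x, y) = (100351, 3360) solves the equation, and by the theorem it is the least positive solution.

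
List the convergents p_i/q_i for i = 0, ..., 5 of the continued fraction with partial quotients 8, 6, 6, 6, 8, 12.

Using the convergent recurrence p_i = a_i*p_{i-1} + p_{i-2}, q_i = a_i*q_{i-1} + q_{i-2} with p_{-2}=0, p_{-1}=1, q_{-2}=1, q_{-1}=0:
  i=0: a_0=8, p_0 = 8*1 + 0 = 8, q_0 = 8*0 + 1 = 1.
  i=1: a_1=6, p_1 = 6*8 + 1 = 49, q_1 = 6*1 + 0 = 6.
  i=2: a_2=6, p_2 = 6*49 + 8 = 302, q_2 = 6*6 + 1 = 37.
  i=3: a_3=6, p_3 = 6*302 + 49 = 1861, q_3 = 6*37 + 6 = 228.
  i=4: a_4=8, p_4 = 8*1861 + 302 = 15190, q_4 = 8*228 + 37 = 1861.
  i=5: a_5=12, p_5 = 12*15190 + 1861 = 184141, q_5 = 12*1861 + 228 = 22560.

8/1, 49/6, 302/37, 1861/228, 15190/1861, 184141/22560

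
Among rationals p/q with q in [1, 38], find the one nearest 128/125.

39/38

Expand x = 128/125 as a continued fraction with the Euclidean algorithm:
  128 = 1*125 + 3, so a_0 = 1.
  125 = 41*3 + 2, so a_1 = 41.
  3 = 1*2 + 1, so a_2 = 1.
  2 = 2*1 + 0, so a_3 = 2.
so x = [1; 41, 1, 2].
Convergents (p_i = a_i*p_{i-1} + p_{i-2}, q_i = a_i*q_{i-1} + q_{i-2} with p_{-2}=0, p_{-1}=1, q_{-2}=1, q_{-1}=0), until the denominator exceeds 38:
  i=0: a_0=1, p_0 = 1*1 + 0 = 1, q_0 = 1*0 + 1 = 1.
  i=1: a_1=41, p_1 = 41*1 + 1 = 42, q_1 = 41*1 + 0 = 41.
q_1 = 41 > 38, so the last convergent with denominator <= 38 is p_0/q_0 = 1/1.
The closest fraction with denominator <= 38 is either p_0/q_0 or the intermediate fraction (k*p_0 + p_{-1})/(k*q_0 + q_{-1}) with the largest k >= 1 whose denominator stays <= 38; these approach x as k grows, and every other convergent or intermediate fraction in range is farther away.
Largest k: floor((38 - q_{-1})/q_0) = floor((38 - 0)/1) = 38 (using the seeds p_{-1} = 1, q_{-1} = 0).
That gives (38*1 + 1)/(38*1 + 0) = 39/38.
Compare the errors: |x - 1/1| = |128*1 - 1*125|/(125*1) = 3/125, and |x - 39/38| = |128*38 - 39*125|/(125*38) = 11/4750.
Cross-multiplying, 11*125 = 1375 < 14250 = 3*4750, so 11/4750 is smaller: the intermediate fraction 39/38 is closer to x than 1/1.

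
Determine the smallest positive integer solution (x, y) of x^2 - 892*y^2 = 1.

(x, y) = (100351, 3360)

First expand sqrt(892) as a continued fraction. With x_i = (sqrt(892) + m_i)/d_i and (m_0, d_0) = (0, 1): a_0 = floor(sqrt(892)) = 29, since 29^2 = 841 <= 892 < 900 = 30^2.
Iterate m_{i+1} = d_i*a_i - m_i, d_{i+1} = (892 - m_{i+1}^2)/d_i, a_{i+1} = floor((a_0 + m_{i+1})/d_{i+1}):
  m_1 = 1*29 - 0 = 29, d_1 = (892 - 29^2)/1 = 51/1 = 51, a_1 = floor((29 + 29)/51) = 1.
  m_2 = 51*1 - 29 = 22, d_2 = (892 - 22^2)/51 = 408/51 = 8, a_2 = floor((29 + 22)/8) = 6.
  m_3 = 8*6 - 22 = 26, d_3 = (892 - 26^2)/8 = 216/8 = 27, a_3 = floor((29 + 26)/27) = 2.
  m_4 = 27*2 - 26 = 28, d_4 = (892 - 28^2)/27 = 108/27 = 4, a_4 = floor((29 + 28)/4) = 14.
  m_5 = 4*14 - 28 = 28, d_5 = (892 - 28^2)/4 = 108/4 = 27, a_5 = floor((29 + 28)/27) = 2.
  m_6 = 27*2 - 28 = 26, d_6 = (892 - 26^2)/27 = 216/27 = 8, a_6 = floor((29 + 26)/8) = 6.
  m_7 = 8*6 - 26 = 22, d_7 = (892 - 22^2)/8 = 408/8 = 51, a_7 = floor((29 + 22)/51) = 1.
  m_8 = 51*1 - 22 = 29, d_8 = (892 - 29^2)/51 = 51/51 = 1, a_8 = floor((29 + 29)/1) = 58.
  m_9 = 1*58 - 29 = 29, d_9 = (892 - 29^2)/1 = 51/1 = 51: (m_9, d_9) = (m_1, d_1) = (29, 51), so from here the quotients repeat a_1, ..., a_8; the period length is 8.
So sqrt(892) = [29; (1, 6, 2, 14, 2, 6, 1, 58)] with period length k = 8.
k is even, so the fundamental solution of x^2 - 892y^2 = 1 is (p_{k-1}, q_{k-1}) = (p_7, q_7); compute convergents through index 7.
Convergents (p_i = a_i*p_{i-1} + p_{i-2}, q_i = a_i*q_{i-1} + q_{i-2} with p_{-2}=0, p_{-1}=1, q_{-2}=1, q_{-1}=0):
  i=0: a_0=29, p_0 = 29*1 + 0 = 29, q_0 = 29*0 + 1 = 1.
  i=1: a_1=1, p_1 = 1*29 + 1 = 30, q_1 = 1*1 + 0 = 1.
  i=2: a_2=6, p_2 = 6*30 + 29 = 209, q_2 = 6*1 + 1 = 7.
  i=3: a_3=2, p_3 = 2*209 + 30 = 448, q_3 = 2*7 + 1 = 15.
  i=4: a_4=14, p_4 = 14*448 + 209 = 6481, q_4 = 14*15 + 7 = 217.
  i=5: a_5=2, p_5 = 2*6481 + 448 = 13410, q_5 = 2*217 + 15 = 449.
  i=6: a_6=6, p_6 = 6*13410 + 6481 = 86941, q_6 = 6*449 + 217 = 2911.
  i=7: a_7=1, p_7 = 1*86941 + 13410 = 100351, q_7 = 1*2911 + 449 = 3360.
Check: 100351^2 - 892*3360^2 = 10070323201 - 10070323200 = 1, so (x, y) = (100351, 3360) solves the equation, and by the theorem it is the least positive solution.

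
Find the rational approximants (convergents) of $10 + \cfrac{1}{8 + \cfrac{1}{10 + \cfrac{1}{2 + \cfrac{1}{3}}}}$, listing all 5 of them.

Using the convergent recurrence p_i = a_i*p_{i-1} + p_{i-2}, q_i = a_i*q_{i-1} + q_{i-2} with p_{-2}=0, p_{-1}=1, q_{-2}=1, q_{-1}=0:
  i=0: a_0=10, p_0 = 10*1 + 0 = 10, q_0 = 10*0 + 1 = 1.
  i=1: a_1=8, p_1 = 8*10 + 1 = 81, q_1 = 8*1 + 0 = 8.
  i=2: a_2=10, p_2 = 10*81 + 10 = 820, q_2 = 10*8 + 1 = 81.
  i=3: a_3=2, p_3 = 2*820 + 81 = 1721, q_3 = 2*81 + 8 = 170.
  i=4: a_4=3, p_4 = 3*1721 + 820 = 5983, q_4 = 3*170 + 81 = 591.

10/1, 81/8, 820/81, 1721/170, 5983/591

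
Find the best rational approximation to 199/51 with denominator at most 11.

39/10

Expand x = 199/51 as a continued fraction with the Euclidean algorithm:
  199 = 3*51 + 46, so a_0 = 3.
  51 = 1*46 + 5, so a_1 = 1.
  46 = 9*5 + 1, so a_2 = 9.
  5 = 5*1 + 0, so a_3 = 5.
so x = [3; 1, 9, 5].
Convergents (p_i = a_i*p_{i-1} + p_{i-2}, q_i = a_i*q_{i-1} + q_{i-2} with p_{-2}=0, p_{-1}=1, q_{-2}=1, q_{-1}=0), until the denominator exceeds 11:
  i=0: a_0=3, p_0 = 3*1 + 0 = 3, q_0 = 3*0 + 1 = 1.
  i=1: a_1=1, p_1 = 1*3 + 1 = 4, q_1 = 1*1 + 0 = 1.
  i=2: a_2=9, p_2 = 9*4 + 3 = 39, q_2 = 9*1 + 1 = 10.
  i=3: a_3=5, p_3 = 5*39 + 4 = 199, q_3 = 5*10 + 1 = 51.
q_3 = 51 > 11, so the last convergent with denominator <= 11 is p_2/q_2 = 39/10.
The closest fraction with denominator <= 11 is either p_2/q_2 or the intermediate fraction (k*p_2 + p_1)/(k*q_2 + q_1) with the largest k >= 1 whose denominator stays <= 11; these approach x as k grows, and every other convergent or intermediate fraction in range is farther away.
Largest k: floor((11 - q_1)/q_2) = floor((11 - 1)/10) = 1.
That gives (1*39 + 4)/(1*10 + 1) = 43/11.
Compare the errors: |x - 39/10| = |199*10 - 39*51|/(51*10) = 1/510, and |x - 43/11| = |199*11 - 43*51|/(51*11) = 4/561.
Cross-multiplying, 1*561 = 561 < 2040 = 4*510, so 1/510 is smaller: the convergent 39/10 is closer to x than 43/11.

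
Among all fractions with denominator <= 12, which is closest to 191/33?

Expand x = 191/33 as a continued fraction with the Euclidean algorithm:
  191 = 5*33 + 26, so a_0 = 5.
  33 = 1*26 + 7, so a_1 = 1.
  26 = 3*7 + 5, so a_2 = 3.
  7 = 1*5 + 2, so a_3 = 1.
  5 = 2*2 + 1, so a_4 = 2.
  2 = 2*1 + 0, so a_5 = 2.
so x = [5; 1, 3, 1, 2, 2].
Convergents (p_i = a_i*p_{i-1} + p_{i-2}, q_i = a_i*q_{i-1} + q_{i-2} with p_{-2}=0, p_{-1}=1, q_{-2}=1, q_{-1}=0), until the denominator exceeds 12:
  i=0: a_0=5, p_0 = 5*1 + 0 = 5, q_0 = 5*0 + 1 = 1.
  i=1: a_1=1, p_1 = 1*5 + 1 = 6, q_1 = 1*1 + 0 = 1.
  i=2: a_2=3, p_2 = 3*6 + 5 = 23, q_2 = 3*1 + 1 = 4.
  i=3: a_3=1, p_3 = 1*23 + 6 = 29, q_3 = 1*4 + 1 = 5.
  i=4: a_4=2, p_4 = 2*29 + 23 = 81, q_4 = 2*5 + 4 = 14.
q_4 = 14 > 12, so the last convergent with denominator <= 12 is p_3/q_3 = 29/5.
The closest fraction with denominator <= 12 is either p_3/q_3 or the intermediate fraction (k*p_3 + p_2)/(k*q_3 + q_2) with the largest k >= 1 whose denominator stays <= 12; these approach x as k grows, and every other convergent or intermediate fraction in range is farther away.
Largest k: floor((12 - q_2)/q_3) = floor((12 - 4)/5) = 1.
That gives (1*29 + 23)/(1*5 + 4) = 52/9.
Compare the errors: |x - 29/5| = |191*5 - 29*33|/(33*5) = 2/165, and |x - 52/9| = |191*9 - 52*33|/(33*9) = 3/297.
Cross-multiplying, 3*165 = 495 < 594 = 2*297, so 3/297 is smaller: the intermediate fraction 52/9 is closer to x than 29/5.

52/9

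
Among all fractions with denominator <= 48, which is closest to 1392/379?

169/46

Expand x = 1392/379 as a continued fraction with the Euclidean algorithm:
  1392 = 3*379 + 255, so a_0 = 3.
  379 = 1*255 + 124, so a_1 = 1.
  255 = 2*124 + 7, so a_2 = 2.
  124 = 17*7 + 5, so a_3 = 17.
  7 = 1*5 + 2, so a_4 = 1.
  5 = 2*2 + 1, so a_5 = 2.
  2 = 2*1 + 0, so a_6 = 2.
so x = [3; 1, 2, 17, 1, 2, 2].
Convergents (p_i = a_i*p_{i-1} + p_{i-2}, q_i = a_i*q_{i-1} + q_{i-2} with p_{-2}=0, p_{-1}=1, q_{-2}=1, q_{-1}=0), until the denominator exceeds 48:
  i=0: a_0=3, p_0 = 3*1 + 0 = 3, q_0 = 3*0 + 1 = 1.
  i=1: a_1=1, p_1 = 1*3 + 1 = 4, q_1 = 1*1 + 0 = 1.
  i=2: a_2=2, p_2 = 2*4 + 3 = 11, q_2 = 2*1 + 1 = 3.
  i=3: a_3=17, p_3 = 17*11 + 4 = 191, q_3 = 17*3 + 1 = 52.
q_3 = 52 > 48, so the last convergent with denominator <= 48 is p_2/q_2 = 11/3.
The closest fraction with denominator <= 48 is either p_2/q_2 or the intermediate fraction (k*p_2 + p_1)/(k*q_2 + q_1) with the largest k >= 1 whose denominator stays <= 48; these approach x as k grows, and every other convergent or intermediate fraction in range is farther away.
Largest k: floor((48 - q_1)/q_2) = floor((48 - 1)/3) = 15.
That gives (15*11 + 4)/(15*3 + 1) = 169/46.
Compare the errors: |x - 11/3| = |1392*3 - 11*379|/(379*3) = 7/1137, and |x - 169/46| = |1392*46 - 169*379|/(379*46) = 19/17434.
Cross-multiplying, 19*1137 = 21603 < 122038 = 7*17434, so 19/17434 is smaller: the intermediate fraction 169/46 is closer to x than 11/3.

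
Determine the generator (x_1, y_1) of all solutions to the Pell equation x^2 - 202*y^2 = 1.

First expand sqrt(202) as a continued fraction. With x_i = (sqrt(202) + m_i)/d_i and (m_0, d_0) = (0, 1): a_0 = floor(sqrt(202)) = 14, since 14^2 = 196 <= 202 < 225 = 15^2.
Iterate m_{i+1} = d_i*a_i - m_i, d_{i+1} = (202 - m_{i+1}^2)/d_i, a_{i+1} = floor((a_0 + m_{i+1})/d_{i+1}):
  m_1 = 1*14 - 0 = 14, d_1 = (202 - 14^2)/1 = 6/1 = 6, a_1 = floor((14 + 14)/6) = 4.
  m_2 = 6*4 - 14 = 10, d_2 = (202 - 10^2)/6 = 102/6 = 17, a_2 = floor((14 + 10)/17) = 1.
  m_3 = 17*1 - 10 = 7, d_3 = (202 - 7^2)/17 = 153/17 = 9, a_3 = floor((14 + 7)/9) = 2.
  m_4 = 9*2 - 7 = 11, d_4 = (202 - 11^2)/9 = 81/9 = 9, a_4 = floor((14 + 11)/9) = 2.
  m_5 = 9*2 - 11 = 7, d_5 = (202 - 7^2)/9 = 153/9 = 17, a_5 = floor((14 + 7)/17) = 1.
  m_6 = 17*1 - 7 = 10, d_6 = (202 - 10^2)/17 = 102/17 = 6, a_6 = floor((14 + 10)/6) = 4.
  m_7 = 6*4 - 10 = 14, d_7 = (202 - 14^2)/6 = 6/6 = 1, a_7 = floor((14 + 14)/1) = 28.
  m_8 = 1*28 - 14 = 14, d_8 = (202 - 14^2)/1 = 6/1 = 6: (m_8, d_8) = (m_1, d_1) = (14, 6), so from here the quotients repeat a_1, ..., a_7; the period length is 7.
So sqrt(202) = [14; (4, 1, 2, 2, 1, 4, 28)] with period length k = 7.
k is odd, so (p_{k-1}, q_{k-1}) only solves x^2 - 202y^2 = -1 and the fundamental solution of x^2 - 202y^2 = 1 is (p_{2k-1}, q_{2k-1}) = (p_13, q_13); compute convergents through index 13, running through the period twice.
Convergents (p_i = a_i*p_{i-1} + p_{i-2}, q_i = a_i*q_{i-1} + q_{i-2} with p_{-2}=0, p_{-1}=1, q_{-2}=1, q_{-1}=0):
  i=0: a_0=14, p_0 = 14*1 + 0 = 14, q_0 = 14*0 + 1 = 1.
  i=1: a_1=4, p_1 = 4*14 + 1 = 57, q_1 = 4*1 + 0 = 4.
  i=2: a_2=1, p_2 = 1*57 + 14 = 71, q_2 = 1*4 + 1 = 5.
  i=3: a_3=2, p_3 = 2*71 + 57 = 199, q_3 = 2*5 + 4 = 14.
  i=4: a_4=2, p_4 = 2*199 + 71 = 469, q_4 = 2*14 + 5 = 33.
  i=5: a_5=1, p_5 = 1*469 + 199 = 668, q_5 = 1*33 + 14 = 47.
  i=6: a_6=4, p_6 = 4*668 + 469 = 3141, q_6 = 4*47 + 33 = 221.
  i=7: a_7=28, p_7 = 28*3141 + 668 = 88616, q_7 = 28*221 + 47 = 6235.
  i=8: a_8=4, p_8 = 4*88616 + 3141 = 357605, q_8 = 4*6235 + 221 = 25161.
  i=9: a_9=1, p_9 = 1*357605 + 88616 = 446221, q_9 = 1*25161 + 6235 = 31396.
  i=10: a_10=2, p_10 = 2*446221 + 357605 = 1250047, q_10 = 2*31396 + 25161 = 87953.
  i=11: a_11=2, p_11 = 2*1250047 + 446221 = 2946315, q_11 = 2*87953 + 31396 = 207302.
  i=12: a_12=1, p_12 = 1*2946315 + 1250047 = 4196362, q_12 = 1*207302 + 87953 = 295255.
  i=13: a_13=4, p_13 = 4*4196362 + 2946315 = 19731763, q_13 = 4*295255 + 207302 = 1388322.
Indeed p_6^2 - 202*q_6^2 = 9865881 - 9865882 = -1, not +1.
Check: 19731763^2 - 202*1388322^2 = 389342471088169 - 389342471088168 = 1, so (x, y) = (19731763, 1388322) solves the equation, and by the theorem it is the least positive solution.

(x, y) = (19731763, 1388322)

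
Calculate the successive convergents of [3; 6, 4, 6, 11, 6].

3/1, 19/6, 79/25, 493/156, 5502/1741, 33505/10602

Using the convergent recurrence p_i = a_i*p_{i-1} + p_{i-2}, q_i = a_i*q_{i-1} + q_{i-2} with p_{-2}=0, p_{-1}=1, q_{-2}=1, q_{-1}=0:
  i=0: a_0=3, p_0 = 3*1 + 0 = 3, q_0 = 3*0 + 1 = 1.
  i=1: a_1=6, p_1 = 6*3 + 1 = 19, q_1 = 6*1 + 0 = 6.
  i=2: a_2=4, p_2 = 4*19 + 3 = 79, q_2 = 4*6 + 1 = 25.
  i=3: a_3=6, p_3 = 6*79 + 19 = 493, q_3 = 6*25 + 6 = 156.
  i=4: a_4=11, p_4 = 11*493 + 79 = 5502, q_4 = 11*156 + 25 = 1741.
  i=5: a_5=6, p_5 = 6*5502 + 493 = 33505, q_5 = 6*1741 + 156 = 10602.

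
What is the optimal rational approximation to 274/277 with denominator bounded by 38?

Expand x = 274/277 as a continued fraction with the Euclidean algorithm:
  274 = 0*277 + 274, so a_0 = 0.
  277 = 1*274 + 3, so a_1 = 1.
  274 = 91*3 + 1, so a_2 = 91.
  3 = 3*1 + 0, so a_3 = 3.
so x = [0; 1, 91, 3].
Convergents (p_i = a_i*p_{i-1} + p_{i-2}, q_i = a_i*q_{i-1} + q_{i-2} with p_{-2}=0, p_{-1}=1, q_{-2}=1, q_{-1}=0), until the denominator exceeds 38:
  i=0: a_0=0, p_0 = 0*1 + 0 = 0, q_0 = 0*0 + 1 = 1.
  i=1: a_1=1, p_1 = 1*0 + 1 = 1, q_1 = 1*1 + 0 = 1.
  i=2: a_2=91, p_2 = 91*1 + 0 = 91, q_2 = 91*1 + 1 = 92.
q_2 = 92 > 38, so the last convergent with denominator <= 38 is p_1/q_1 = 1/1.
The closest fraction with denominator <= 38 is either p_1/q_1 or the intermediate fraction (k*p_1 + p_0)/(k*q_1 + q_0) with the largest k >= 1 whose denominator stays <= 38; these approach x as k grows, and every other convergent or intermediate fraction in range is farther away.
Largest k: floor((38 - q_0)/q_1) = floor((38 - 1)/1) = 37.
That gives (37*1 + 0)/(37*1 + 1) = 37/38.
Compare the errors: |x - 1/1| = |274*1 - 1*277|/(277*1) = 3/277, and |x - 37/38| = |274*38 - 37*277|/(277*38) = 163/10526.
Cross-multiplying, 3*10526 = 31578 < 45151 = 163*277, so 3/277 is smaller: the convergent 1/1 is closer to x than 37/38.

1/1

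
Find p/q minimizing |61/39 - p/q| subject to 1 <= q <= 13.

11/7

Expand x = 61/39 as a continued fraction with the Euclidean algorithm:
  61 = 1*39 + 22, so a_0 = 1.
  39 = 1*22 + 17, so a_1 = 1.
  22 = 1*17 + 5, so a_2 = 1.
  17 = 3*5 + 2, so a_3 = 3.
  5 = 2*2 + 1, so a_4 = 2.
  2 = 2*1 + 0, so a_5 = 2.
so x = [1; 1, 1, 3, 2, 2].
Convergents (p_i = a_i*p_{i-1} + p_{i-2}, q_i = a_i*q_{i-1} + q_{i-2} with p_{-2}=0, p_{-1}=1, q_{-2}=1, q_{-1}=0), until the denominator exceeds 13:
  i=0: a_0=1, p_0 = 1*1 + 0 = 1, q_0 = 1*0 + 1 = 1.
  i=1: a_1=1, p_1 = 1*1 + 1 = 2, q_1 = 1*1 + 0 = 1.
  i=2: a_2=1, p_2 = 1*2 + 1 = 3, q_2 = 1*1 + 1 = 2.
  i=3: a_3=3, p_3 = 3*3 + 2 = 11, q_3 = 3*2 + 1 = 7.
  i=4: a_4=2, p_4 = 2*11 + 3 = 25, q_4 = 2*7 + 2 = 16.
q_4 = 16 > 13, so the last convergent with denominator <= 13 is p_3/q_3 = 11/7.
The closest fraction with denominator <= 13 is either p_3/q_3 or the intermediate fraction (k*p_3 + p_2)/(k*q_3 + q_2) with the largest k >= 1 whose denominator stays <= 13; these approach x as k grows, and every other convergent or intermediate fraction in range is farther away.
Largest k: floor((13 - q_2)/q_3) = floor((13 - 2)/7) = 1.
That gives (1*11 + 3)/(1*7 + 2) = 14/9.
Compare the errors: |x - 11/7| = |61*7 - 11*39|/(39*7) = 2/273, and |x - 14/9| = |61*9 - 14*39|/(39*9) = 3/351.
Cross-multiplying, 2*351 = 702 < 819 = 3*273, so 2/273 is smaller: the convergent 11/7 is closer to x than 14/9.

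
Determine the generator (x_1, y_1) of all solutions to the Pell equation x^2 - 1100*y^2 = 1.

(x, y) = (199, 6)

First expand sqrt(1100) as a continued fraction. With x_i = (sqrt(1100) + m_i)/d_i and (m_0, d_0) = (0, 1): a_0 = floor(sqrt(1100)) = 33, since 33^2 = 1089 <= 1100 < 1156 = 34^2.
Iterate m_{i+1} = d_i*a_i - m_i, d_{i+1} = (1100 - m_{i+1}^2)/d_i, a_{i+1} = floor((a_0 + m_{i+1})/d_{i+1}):
  m_1 = 1*33 - 0 = 33, d_1 = (1100 - 33^2)/1 = 11/1 = 11, a_1 = floor((33 + 33)/11) = 6.
  m_2 = 11*6 - 33 = 33, d_2 = (1100 - 33^2)/11 = 11/11 = 1, a_2 = floor((33 + 33)/1) = 66.
  m_3 = 1*66 - 33 = 33, d_3 = (1100 - 33^2)/1 = 11/1 = 11: (m_3, d_3) = (m_1, d_1) = (33, 11), so from here the quotients repeat a_1, a_2; the period length is 2.
So sqrt(1100) = [33; (6, 66)] with period length k = 2.
k is even, so the fundamental solution of x^2 - 1100y^2 = 1 is (p_{k-1}, q_{k-1}) = (p_1, q_1); compute convergents through index 1.
Convergents (p_i = a_i*p_{i-1} + p_{i-2}, q_i = a_i*q_{i-1} + q_{i-2} with p_{-2}=0, p_{-1}=1, q_{-2}=1, q_{-1}=0):
  i=0: a_0=33, p_0 = 33*1 + 0 = 33, q_0 = 33*0 + 1 = 1.
  i=1: a_1=6, p_1 = 6*33 + 1 = 199, q_1 = 6*1 + 0 = 6.
Check: 199^2 - 1100*6^2 = 39601 - 39600 = 1, so (x, y) = (199, 6) solves the equation, and by the theorem it is the least positive solution.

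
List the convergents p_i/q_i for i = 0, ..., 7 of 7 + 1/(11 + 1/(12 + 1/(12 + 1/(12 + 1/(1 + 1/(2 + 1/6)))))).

Using the convergent recurrence p_i = a_i*p_{i-1} + p_{i-2}, q_i = a_i*q_{i-1} + q_{i-2} with p_{-2}=0, p_{-1}=1, q_{-2}=1, q_{-1}=0:
  i=0: a_0=7, p_0 = 7*1 + 0 = 7, q_0 = 7*0 + 1 = 1.
  i=1: a_1=11, p_1 = 11*7 + 1 = 78, q_1 = 11*1 + 0 = 11.
  i=2: a_2=12, p_2 = 12*78 + 7 = 943, q_2 = 12*11 + 1 = 133.
  i=3: a_3=12, p_3 = 12*943 + 78 = 11394, q_3 = 12*133 + 11 = 1607.
  i=4: a_4=12, p_4 = 12*11394 + 943 = 137671, q_4 = 12*1607 + 133 = 19417.
  i=5: a_5=1, p_5 = 1*137671 + 11394 = 149065, q_5 = 1*19417 + 1607 = 21024.
  i=6: a_6=2, p_6 = 2*149065 + 137671 = 435801, q_6 = 2*21024 + 19417 = 61465.
  i=7: a_7=6, p_7 = 6*435801 + 149065 = 2763871, q_7 = 6*61465 + 21024 = 389814.

7/1, 78/11, 943/133, 11394/1607, 137671/19417, 149065/21024, 435801/61465, 2763871/389814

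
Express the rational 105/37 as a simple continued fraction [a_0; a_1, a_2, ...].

Run the Euclidean algorithm on 105 and 37; the successive quotients are the partial quotients a_0, a_1, ... (each step inverts the fractional part left over by the previous one):
  105 = 2*37 + 31, so a_0 = 2.
  37 = 1*31 + 6, so a_1 = 1.
  31 = 5*6 + 1, so a_2 = 5.
  6 = 6*1 + 0, so a_3 = 6.
The remainder reaches 0 after 4 divisions, so the expansion has 4 partial quotients, read off in order.

[2; 1, 5, 6]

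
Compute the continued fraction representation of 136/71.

[1; 1, 10, 1, 5]

Run the Euclidean algorithm on 136 and 71; the successive quotients are the partial quotients a_0, a_1, ... (each step inverts the fractional part left over by the previous one):
  136 = 1*71 + 65, so a_0 = 1.
  71 = 1*65 + 6, so a_1 = 1.
  65 = 10*6 + 5, so a_2 = 10.
  6 = 1*5 + 1, so a_3 = 1.
  5 = 5*1 + 0, so a_4 = 5.
The remainder reaches 0 after 5 divisions, so the expansion has 5 partial quotients, read off in order.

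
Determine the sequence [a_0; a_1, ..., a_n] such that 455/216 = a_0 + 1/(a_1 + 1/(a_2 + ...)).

Run the Euclidean algorithm on 455 and 216; the successive quotients are the partial quotients a_0, a_1, ... (each step inverts the fractional part left over by the previous one):
  455 = 2*216 + 23, so a_0 = 2.
  216 = 9*23 + 9, so a_1 = 9.
  23 = 2*9 + 5, so a_2 = 2.
  9 = 1*5 + 4, so a_3 = 1.
  5 = 1*4 + 1, so a_4 = 1.
  4 = 4*1 + 0, so a_5 = 4.
The remainder reaches 0 after 6 divisions, so the expansion has 6 partial quotients, read off in order.

[2; 9, 2, 1, 1, 4]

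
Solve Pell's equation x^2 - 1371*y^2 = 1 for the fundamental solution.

(x, y) = (1370, 37)

First expand sqrt(1371) as a continued fraction. With x_i = (sqrt(1371) + m_i)/d_i and (m_0, d_0) = (0, 1): a_0 = floor(sqrt(1371)) = 37, since 37^2 = 1369 <= 1371 < 1444 = 38^2.
Iterate m_{i+1} = d_i*a_i - m_i, d_{i+1} = (1371 - m_{i+1}^2)/d_i, a_{i+1} = floor((a_0 + m_{i+1})/d_{i+1}):
  m_1 = 1*37 - 0 = 37, d_1 = (1371 - 37^2)/1 = 2/1 = 2, a_1 = floor((37 + 37)/2) = 37.
  m_2 = 2*37 - 37 = 37, d_2 = (1371 - 37^2)/2 = 2/2 = 1, a_2 = floor((37 + 37)/1) = 74.
  m_3 = 1*74 - 37 = 37, d_3 = (1371 - 37^2)/1 = 2/1 = 2: (m_3, d_3) = (m_1, d_1) = (37, 2), so from here the quotients repeat a_1, a_2; the period length is 2.
So sqrt(1371) = [37; (37, 74)] with period length k = 2.
k is even, so the fundamental solution of x^2 - 1371y^2 = 1 is (p_{k-1}, q_{k-1}) = (p_1, q_1); compute convergents through index 1.
Convergents (p_i = a_i*p_{i-1} + p_{i-2}, q_i = a_i*q_{i-1} + q_{i-2} with p_{-2}=0, p_{-1}=1, q_{-2}=1, q_{-1}=0):
  i=0: a_0=37, p_0 = 37*1 + 0 = 37, q_0 = 37*0 + 1 = 1.
  i=1: a_1=37, p_1 = 37*37 + 1 = 1370, q_1 = 37*1 + 0 = 37.
Check: 1370^2 - 1371*37^2 = 1876900 - 1876899 = 1, so (x, y) = (1370, 37) solves the equation, and by the theorem it is the least positive solution.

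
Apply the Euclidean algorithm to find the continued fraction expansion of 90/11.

Run the Euclidean algorithm on 90 and 11; the successive quotients are the partial quotients a_0, a_1, ... (each step inverts the fractional part left over by the previous one):
  90 = 8*11 + 2, so a_0 = 8.
  11 = 5*2 + 1, so a_1 = 5.
  2 = 2*1 + 0, so a_2 = 2.
The remainder reaches 0 after 3 divisions, so the expansion has 3 partial quotients, read off in order.

[8; 5, 2]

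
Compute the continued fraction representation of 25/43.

[0; 1, 1, 2, 1, 1, 3]

Run the Euclidean algorithm on 25 and 43; the successive quotients are the partial quotients a_0, a_1, ... (each step inverts the fractional part left over by the previous one):
  25 = 0*43 + 25, so a_0 = 0.
  43 = 1*25 + 18, so a_1 = 1.
  25 = 1*18 + 7, so a_2 = 1.
  18 = 2*7 + 4, so a_3 = 2.
  7 = 1*4 + 3, so a_4 = 1.
  4 = 1*3 + 1, so a_5 = 1.
  3 = 3*1 + 0, so a_6 = 3.
The remainder reaches 0 after 7 divisions, so the expansion has 7 partial quotients, read off in order.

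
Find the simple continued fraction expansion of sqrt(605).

Write x_i = (sqrt(605) + m_i)/d_i with (m_0, d_0) = (0, 1). a_0 = floor(sqrt(605)) = 24, since 24^2 = 576 <= 605 < 625 = 25^2.
Iterate m_{i+1} = d_i*a_i - m_i, d_{i+1} = (605 - m_{i+1}^2)/d_i, a_{i+1} = floor((a_0 + m_{i+1})/d_{i+1}):
  m_1 = 1*24 - 0 = 24, d_1 = (605 - 24^2)/1 = 29/1 = 29, a_1 = floor((24 + 24)/29) = 1.
  m_2 = 29*1 - 24 = 5, d_2 = (605 - 5^2)/29 = 580/29 = 20, a_2 = floor((24 + 5)/20) = 1.
  m_3 = 20*1 - 5 = 15, d_3 = (605 - 15^2)/20 = 380/20 = 19, a_3 = floor((24 + 15)/19) = 2.
  m_4 = 19*2 - 15 = 23, d_4 = (605 - 23^2)/19 = 76/19 = 4, a_4 = floor((24 + 23)/4) = 11.
  m_5 = 4*11 - 23 = 21, d_5 = (605 - 21^2)/4 = 164/4 = 41, a_5 = floor((24 + 21)/41) = 1.
  m_6 = 41*1 - 21 = 20, d_6 = (605 - 20^2)/41 = 205/41 = 5, a_6 = floor((24 + 20)/5) = 8.
  m_7 = 5*8 - 20 = 20, d_7 = (605 - 20^2)/5 = 205/5 = 41, a_7 = floor((24 + 20)/41) = 1.
  m_8 = 41*1 - 20 = 21, d_8 = (605 - 21^2)/41 = 164/41 = 4, a_8 = floor((24 + 21)/4) = 11.
  m_9 = 4*11 - 21 = 23, d_9 = (605 - 23^2)/4 = 76/4 = 19, a_9 = floor((24 + 23)/19) = 2.
  m_10 = 19*2 - 23 = 15, d_10 = (605 - 15^2)/19 = 380/19 = 20, a_10 = floor((24 + 15)/20) = 1.
  m_11 = 20*1 - 15 = 5, d_11 = (605 - 5^2)/20 = 580/20 = 29, a_11 = floor((24 + 5)/29) = 1.
  m_12 = 29*1 - 5 = 24, d_12 = (605 - 24^2)/29 = 29/29 = 1, a_12 = floor((24 + 24)/1) = 48.
  m_13 = 1*48 - 24 = 24, d_13 = (605 - 24^2)/1 = 29/1 = 29: (m_13, d_13) = (m_1, d_1) = (24, 29), so from here the quotients repeat a_1, ..., a_12; the period length is 12.
Hence the expansion of sqrt(605) is a_0 = 24 followed by the repeating block 1, 1, 2, 11, 1, 8, 1, 11, 2, 1, 1, 48 (period 12).

[24; (1, 1, 2, 11, 1, 8, 1, 11, 2, 1, 1, 48)]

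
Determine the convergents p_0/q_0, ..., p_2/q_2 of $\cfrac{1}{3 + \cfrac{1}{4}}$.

0/1, 1/3, 4/13

Using the convergent recurrence p_i = a_i*p_{i-1} + p_{i-2}, q_i = a_i*q_{i-1} + q_{i-2} with p_{-2}=0, p_{-1}=1, q_{-2}=1, q_{-1}=0:
  i=0: a_0=0, p_0 = 0*1 + 0 = 0, q_0 = 0*0 + 1 = 1.
  i=1: a_1=3, p_1 = 3*0 + 1 = 1, q_1 = 3*1 + 0 = 3.
  i=2: a_2=4, p_2 = 4*1 + 0 = 4, q_2 = 4*3 + 1 = 13.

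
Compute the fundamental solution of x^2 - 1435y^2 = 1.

First expand sqrt(1435) as a continued fraction. With x_i = (sqrt(1435) + m_i)/d_i and (m_0, d_0) = (0, 1): a_0 = floor(sqrt(1435)) = 37, since 37^2 = 1369 <= 1435 < 1444 = 38^2.
Iterate m_{i+1} = d_i*a_i - m_i, d_{i+1} = (1435 - m_{i+1}^2)/d_i, a_{i+1} = floor((a_0 + m_{i+1})/d_{i+1}):
  m_1 = 1*37 - 0 = 37, d_1 = (1435 - 37^2)/1 = 66/1 = 66, a_1 = floor((37 + 37)/66) = 1.
  m_2 = 66*1 - 37 = 29, d_2 = (1435 - 29^2)/66 = 594/66 = 9, a_2 = floor((37 + 29)/9) = 7.
  m_3 = 9*7 - 29 = 34, d_3 = (1435 - 34^2)/9 = 279/9 = 31, a_3 = floor((37 + 34)/31) = 2.
  m_4 = 31*2 - 34 = 28, d_4 = (1435 - 28^2)/31 = 651/31 = 21, a_4 = floor((37 + 28)/21) = 3.
  m_5 = 21*3 - 28 = 35, d_5 = (1435 - 35^2)/21 = 210/21 = 10, a_5 = floor((37 + 35)/10) = 7.
  m_6 = 10*7 - 35 = 35, d_6 = (1435 - 35^2)/10 = 210/10 = 21, a_6 = floor((37 + 35)/21) = 3.
  m_7 = 21*3 - 35 = 28, d_7 = (1435 - 28^2)/21 = 651/21 = 31, a_7 = floor((37 + 28)/31) = 2.
  m_8 = 31*2 - 28 = 34, d_8 = (1435 - 34^2)/31 = 279/31 = 9, a_8 = floor((37 + 34)/9) = 7.
  m_9 = 9*7 - 34 = 29, d_9 = (1435 - 29^2)/9 = 594/9 = 66, a_9 = floor((37 + 29)/66) = 1.
  m_10 = 66*1 - 29 = 37, d_10 = (1435 - 37^2)/66 = 66/66 = 1, a_10 = floor((37 + 37)/1) = 74.
  m_11 = 1*74 - 37 = 37, d_11 = (1435 - 37^2)/1 = 66/1 = 66: (m_11, d_11) = (m_1, d_1) = (37, 66), so from here the quotients repeat a_1, ..., a_10; the period length is 10.
So sqrt(1435) = [37; (1, 7, 2, 3, 7, 3, 2, 7, 1, 74)] with period length k = 10.
k is even, so the fundamental solution of x^2 - 1435y^2 = 1 is (p_{k-1}, q_{k-1}) = (p_9, q_9); compute convergents through index 9.
Convergents (p_i = a_i*p_{i-1} + p_{i-2}, q_i = a_i*q_{i-1} + q_{i-2} with p_{-2}=0, p_{-1}=1, q_{-2}=1, q_{-1}=0):
  i=0: a_0=37, p_0 = 37*1 + 0 = 37, q_0 = 37*0 + 1 = 1.
  i=1: a_1=1, p_1 = 1*37 + 1 = 38, q_1 = 1*1 + 0 = 1.
  i=2: a_2=7, p_2 = 7*38 + 37 = 303, q_2 = 7*1 + 1 = 8.
  i=3: a_3=2, p_3 = 2*303 + 38 = 644, q_3 = 2*8 + 1 = 17.
  i=4: a_4=3, p_4 = 3*644 + 303 = 2235, q_4 = 3*17 + 8 = 59.
  i=5: a_5=7, p_5 = 7*2235 + 644 = 16289, q_5 = 7*59 + 17 = 430.
  i=6: a_6=3, p_6 = 3*16289 + 2235 = 51102, q_6 = 3*430 + 59 = 1349.
  i=7: a_7=2, p_7 = 2*51102 + 16289 = 118493, q_7 = 2*1349 + 430 = 3128.
  i=8: a_8=7, p_8 = 7*118493 + 51102 = 880553, q_8 = 7*3128 + 1349 = 23245.
  i=9: a_9=1, p_9 = 1*880553 + 118493 = 999046, q_9 = 1*23245 + 3128 = 26373.
Check: 999046^2 - 1435*26373^2 = 998092910116 - 998092910115 = 1, so (x, y) = (999046, 26373) solves the equation, and by the theorem it is the least positive solution.

(x, y) = (999046, 26373)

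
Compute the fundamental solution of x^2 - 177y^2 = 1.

First expand sqrt(177) as a continued fraction. With x_i = (sqrt(177) + m_i)/d_i and (m_0, d_0) = (0, 1): a_0 = floor(sqrt(177)) = 13, since 13^2 = 169 <= 177 < 196 = 14^2.
Iterate m_{i+1} = d_i*a_i - m_i, d_{i+1} = (177 - m_{i+1}^2)/d_i, a_{i+1} = floor((a_0 + m_{i+1})/d_{i+1}):
  m_1 = 1*13 - 0 = 13, d_1 = (177 - 13^2)/1 = 8/1 = 8, a_1 = floor((13 + 13)/8) = 3.
  m_2 = 8*3 - 13 = 11, d_2 = (177 - 11^2)/8 = 56/8 = 7, a_2 = floor((13 + 11)/7) = 3.
  m_3 = 7*3 - 11 = 10, d_3 = (177 - 10^2)/7 = 77/7 = 11, a_3 = floor((13 + 10)/11) = 2.
  m_4 = 11*2 - 10 = 12, d_4 = (177 - 12^2)/11 = 33/11 = 3, a_4 = floor((13 + 12)/3) = 8.
  m_5 = 3*8 - 12 = 12, d_5 = (177 - 12^2)/3 = 33/3 = 11, a_5 = floor((13 + 12)/11) = 2.
  m_6 = 11*2 - 12 = 10, d_6 = (177 - 10^2)/11 = 77/11 = 7, a_6 = floor((13 + 10)/7) = 3.
  m_7 = 7*3 - 10 = 11, d_7 = (177 - 11^2)/7 = 56/7 = 8, a_7 = floor((13 + 11)/8) = 3.
  m_8 = 8*3 - 11 = 13, d_8 = (177 - 13^2)/8 = 8/8 = 1, a_8 = floor((13 + 13)/1) = 26.
  m_9 = 1*26 - 13 = 13, d_9 = (177 - 13^2)/1 = 8/1 = 8: (m_9, d_9) = (m_1, d_1) = (13, 8), so from here the quotients repeat a_1, ..., a_8; the period length is 8.
So sqrt(177) = [13; (3, 3, 2, 8, 2, 3, 3, 26)] with period length k = 8.
k is even, so the fundamental solution of x^2 - 177y^2 = 1 is (p_{k-1}, q_{k-1}) = (p_7, q_7); compute convergents through index 7.
Convergents (p_i = a_i*p_{i-1} + p_{i-2}, q_i = a_i*q_{i-1} + q_{i-2} with p_{-2}=0, p_{-1}=1, q_{-2}=1, q_{-1}=0):
  i=0: a_0=13, p_0 = 13*1 + 0 = 13, q_0 = 13*0 + 1 = 1.
  i=1: a_1=3, p_1 = 3*13 + 1 = 40, q_1 = 3*1 + 0 = 3.
  i=2: a_2=3, p_2 = 3*40 + 13 = 133, q_2 = 3*3 + 1 = 10.
  i=3: a_3=2, p_3 = 2*133 + 40 = 306, q_3 = 2*10 + 3 = 23.
  i=4: a_4=8, p_4 = 8*306 + 133 = 2581, q_4 = 8*23 + 10 = 194.
  i=5: a_5=2, p_5 = 2*2581 + 306 = 5468, q_5 = 2*194 + 23 = 411.
  i=6: a_6=3, p_6 = 3*5468 + 2581 = 18985, q_6 = 3*411 + 194 = 1427.
  i=7: a_7=3, p_7 = 3*18985 + 5468 = 62423, q_7 = 3*1427 + 411 = 4692.
Check: 62423^2 - 177*4692^2 = 3896630929 - 3896630928 = 1, so (x, y) = (62423, 4692) solves the equation, and by the theorem it is the least positive solution.

(x, y) = (62423, 4692)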